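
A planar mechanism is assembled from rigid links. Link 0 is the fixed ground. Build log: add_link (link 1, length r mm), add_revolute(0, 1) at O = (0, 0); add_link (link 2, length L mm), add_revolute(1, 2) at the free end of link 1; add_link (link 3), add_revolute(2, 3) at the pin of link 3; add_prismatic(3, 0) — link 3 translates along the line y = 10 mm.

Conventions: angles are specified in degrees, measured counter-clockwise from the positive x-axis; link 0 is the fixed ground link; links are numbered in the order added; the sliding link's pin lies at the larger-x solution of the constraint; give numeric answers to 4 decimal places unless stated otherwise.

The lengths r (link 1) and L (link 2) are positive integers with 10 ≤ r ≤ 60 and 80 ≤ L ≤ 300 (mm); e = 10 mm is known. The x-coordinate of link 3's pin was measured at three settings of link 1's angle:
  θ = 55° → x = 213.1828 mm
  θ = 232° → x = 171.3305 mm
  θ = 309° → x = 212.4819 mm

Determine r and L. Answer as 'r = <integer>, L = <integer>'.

constraint per measurement: (x − r cos θ)² + (r sin θ − e)² = L²
subtracting the θ₁ and θ₂ equations cancels the r² and L² terms:
r = (x₁² − x₂²) / (2[(x₁cos θ₁ + e sin θ₁) − (x₂cos θ₂ + e sin θ₂)]) = 33.0000 → r = 33
L² = (x₁ − r cos θ₁)² + (r sin θ₁ − e)² = 38025.0082 → L = 195.0000 → L = 195
check at θ₃=309°: x = 212.4819 (printed 212.4819) ✓

r = 33, L = 195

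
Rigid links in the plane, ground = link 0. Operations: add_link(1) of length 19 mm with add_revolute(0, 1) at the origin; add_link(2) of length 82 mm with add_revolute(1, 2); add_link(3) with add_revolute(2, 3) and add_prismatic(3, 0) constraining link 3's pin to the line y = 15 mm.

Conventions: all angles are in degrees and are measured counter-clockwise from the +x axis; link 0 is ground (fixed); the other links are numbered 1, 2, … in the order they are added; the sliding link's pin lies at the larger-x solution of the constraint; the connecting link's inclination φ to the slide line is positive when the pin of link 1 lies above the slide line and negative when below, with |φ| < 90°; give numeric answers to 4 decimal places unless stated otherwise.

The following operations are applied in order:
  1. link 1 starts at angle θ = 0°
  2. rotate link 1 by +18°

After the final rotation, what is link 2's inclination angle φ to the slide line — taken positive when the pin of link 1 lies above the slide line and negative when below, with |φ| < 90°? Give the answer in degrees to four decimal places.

geometry: r = 19 mm, L = 82 mm, e = 15 mm; θ starts at 0°
rotate link 1 by +18°: θ ← 0° +18° = 18°
h = r sin θ − e = 5.871323 − 15 = -9.128677
sin φ = h / L = -9.128677 / 82 = -0.11132533
φ = arcsin(-0.11132533) = -6.391721°

-6.3917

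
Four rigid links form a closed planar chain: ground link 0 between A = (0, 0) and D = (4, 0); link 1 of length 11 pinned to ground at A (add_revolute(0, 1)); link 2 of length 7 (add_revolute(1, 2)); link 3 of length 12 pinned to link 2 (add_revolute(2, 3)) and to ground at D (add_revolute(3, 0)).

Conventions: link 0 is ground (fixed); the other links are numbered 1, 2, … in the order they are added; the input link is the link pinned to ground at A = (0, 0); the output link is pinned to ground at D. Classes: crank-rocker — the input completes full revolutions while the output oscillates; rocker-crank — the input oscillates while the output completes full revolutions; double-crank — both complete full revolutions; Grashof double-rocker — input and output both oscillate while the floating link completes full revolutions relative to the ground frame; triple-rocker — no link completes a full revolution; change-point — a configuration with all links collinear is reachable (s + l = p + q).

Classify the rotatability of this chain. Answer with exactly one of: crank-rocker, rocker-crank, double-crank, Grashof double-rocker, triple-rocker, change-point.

lengths: ground=4, input=11, coupler=7, output=12
sorted: s=4 (shortest), l=12 (longest), p+q=18
s + l = 16 vs p + q = 18
s + l < p + q (Grashof) with shortest = ground link → double-crank

double-crank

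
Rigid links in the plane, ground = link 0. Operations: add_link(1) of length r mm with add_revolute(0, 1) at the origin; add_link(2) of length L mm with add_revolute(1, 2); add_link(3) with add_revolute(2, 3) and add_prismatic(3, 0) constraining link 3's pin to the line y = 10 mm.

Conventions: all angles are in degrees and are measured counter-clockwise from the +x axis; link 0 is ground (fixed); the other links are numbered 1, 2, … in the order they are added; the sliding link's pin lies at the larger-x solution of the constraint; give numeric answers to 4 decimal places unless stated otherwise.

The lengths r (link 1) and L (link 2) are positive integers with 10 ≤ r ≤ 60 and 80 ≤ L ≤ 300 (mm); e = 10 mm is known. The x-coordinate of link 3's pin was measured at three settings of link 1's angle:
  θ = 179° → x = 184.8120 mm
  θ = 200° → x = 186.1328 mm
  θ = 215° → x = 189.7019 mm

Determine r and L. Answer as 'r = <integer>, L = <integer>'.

constraint per measurement: (x − r cos θ)² + (r sin θ − e)² = L²
subtracting the θ₁ and θ₂ equations cancels the r² and L² terms:
r = (x₁² − x₂²) / (2[(x₁cos θ₁ + e sin θ₁) − (x₂cos θ₂ + e sin θ₂)]) = 38.9989 → r = 39
L² = (x₁ − r cos θ₁)² + (r sin θ₁ − e)² = 50176.0029 → L = 224.0000 → L = 224
check at θ₃=215°: x = 189.7019 (printed 189.7019) ✓

r = 39, L = 224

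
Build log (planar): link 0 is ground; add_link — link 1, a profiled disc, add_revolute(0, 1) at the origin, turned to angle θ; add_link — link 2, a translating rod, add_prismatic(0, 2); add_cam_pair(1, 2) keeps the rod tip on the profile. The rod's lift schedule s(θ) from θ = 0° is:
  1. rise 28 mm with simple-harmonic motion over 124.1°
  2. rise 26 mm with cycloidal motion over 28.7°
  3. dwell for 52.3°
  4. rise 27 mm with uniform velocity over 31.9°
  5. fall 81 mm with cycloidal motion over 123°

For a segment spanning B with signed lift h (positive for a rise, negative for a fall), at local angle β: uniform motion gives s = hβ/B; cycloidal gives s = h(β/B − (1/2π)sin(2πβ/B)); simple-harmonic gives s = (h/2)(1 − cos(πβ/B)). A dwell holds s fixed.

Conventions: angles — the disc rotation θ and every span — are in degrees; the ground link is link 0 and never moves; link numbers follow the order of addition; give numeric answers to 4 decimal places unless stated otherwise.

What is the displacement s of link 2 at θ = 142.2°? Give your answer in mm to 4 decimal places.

seg 1 [0°–124.1°] simple-harmonic, h=28: full span → s += 28 → s = 28.0000
seg 2 [124.1°–152.8°] cycloidal, h=26: θ=142.2° here. β=18.1, B=28.7. 26·(0.6307 − sin(2π·0.6307)/(2π)) = 19.4255 → s = 47.4255

47.4255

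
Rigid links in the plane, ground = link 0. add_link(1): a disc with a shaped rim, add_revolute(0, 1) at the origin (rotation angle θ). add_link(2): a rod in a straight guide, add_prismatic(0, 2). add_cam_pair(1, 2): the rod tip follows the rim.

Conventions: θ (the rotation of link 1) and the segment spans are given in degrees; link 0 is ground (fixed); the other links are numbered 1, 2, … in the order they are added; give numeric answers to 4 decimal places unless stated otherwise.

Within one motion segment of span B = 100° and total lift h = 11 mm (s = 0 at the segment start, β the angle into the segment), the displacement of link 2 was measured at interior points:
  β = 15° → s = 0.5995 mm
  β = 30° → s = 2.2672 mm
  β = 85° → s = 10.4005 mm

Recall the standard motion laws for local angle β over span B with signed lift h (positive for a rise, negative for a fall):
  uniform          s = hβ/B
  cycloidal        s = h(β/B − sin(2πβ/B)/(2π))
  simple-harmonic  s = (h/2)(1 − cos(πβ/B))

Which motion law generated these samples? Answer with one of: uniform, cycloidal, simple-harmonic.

candidates at β/B = r: uniform s = h·r (linear in β); cycloidal s = h·(r − sin(2πr)/(2π)); simple-harmonic s = (h/2)(1 − cos(πr))
β=15°: printed 0.5995 | uniform 1.6500, cycloidal 0.2337, simple-harmonic 0.5995
β=30°: printed 2.2672 | uniform 3.3000, cycloidal 1.6350, simple-harmonic 2.2672
β=85°: printed 10.4005 | uniform 9.3500, cycloidal 10.7663, simple-harmonic 10.4005
only one law matches every sample → simple-harmonic

simple-harmonic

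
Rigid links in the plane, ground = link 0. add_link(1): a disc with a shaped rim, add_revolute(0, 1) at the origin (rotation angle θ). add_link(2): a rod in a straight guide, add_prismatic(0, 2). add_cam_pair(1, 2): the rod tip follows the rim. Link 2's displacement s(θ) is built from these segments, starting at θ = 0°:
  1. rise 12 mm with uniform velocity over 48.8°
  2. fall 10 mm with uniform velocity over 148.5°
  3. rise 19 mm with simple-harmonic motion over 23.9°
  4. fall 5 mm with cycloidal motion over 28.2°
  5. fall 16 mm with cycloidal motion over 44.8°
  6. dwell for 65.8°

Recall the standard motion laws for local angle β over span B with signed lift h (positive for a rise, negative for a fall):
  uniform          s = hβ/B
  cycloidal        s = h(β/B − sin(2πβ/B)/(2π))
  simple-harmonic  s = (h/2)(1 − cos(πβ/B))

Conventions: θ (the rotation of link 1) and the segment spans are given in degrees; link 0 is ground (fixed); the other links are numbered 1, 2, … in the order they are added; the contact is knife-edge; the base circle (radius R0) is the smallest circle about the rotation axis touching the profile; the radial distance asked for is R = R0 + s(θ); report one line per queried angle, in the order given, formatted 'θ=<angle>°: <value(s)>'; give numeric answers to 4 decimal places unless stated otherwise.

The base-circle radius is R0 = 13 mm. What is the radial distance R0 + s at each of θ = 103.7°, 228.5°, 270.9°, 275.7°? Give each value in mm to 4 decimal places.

segment 1 (0° to 48.8°, uniform, h = 12) is passed completely: s = 0.0000 + (12) = 12.0000
θ = 103.7° falls in segment 2 (48.8° to 197.3°, uniform, h = -10): β = 103.7 − 48.8 = 54.9°, B = 148.5°; Δs = -10·54.9/148.5 = -3.6970; s = 12.0000 − 3.6970 = 8.3030
segment 2 (48.8° to 197.3°, uniform, h = -10) is passed completely: s = 12.0000 + (-10) = 2.0000
segment 3 (197.3° to 221.2°, simple-harmonic, h = 19) is passed completely: s = 2.0000 + (19) = 21.0000
θ = 228.5° falls in segment 4 (221.2° to 249.4°, cycloidal, h = -5): β = 228.5 − 221.2 = 7.3°, B = 28.2°; Δs = -5·(0.2589 − sin(2π·0.2589)/(2π)) = -0.4998; s = 21.0000 − 0.4998 = 20.5002
segment 4 (221.2° to 249.4°, cycloidal, h = -5) is passed completely: s = 21.0000 + (-5) = 16.0000
θ = 270.9° falls in segment 5 (249.4° to 294.2°, cycloidal, h = -16): β = 270.9 − 249.4 = 21.5°, B = 44.8°; Δs = -16·(0.4799 − sin(2π·0.4799)/(2π)) = -7.3580; s = 16.0000 − 7.3580 = 8.6420
θ = 275.7° falls in segment 5 (249.4° to 294.2°, cycloidal, h = -16): β = 275.7 − 249.4 = 26.3°, B = 44.8°; Δs = -16·(0.5871 − sin(2π·0.5871)/(2π)) = -10.7173; s = 16.0000 − 10.7173 = 5.2827
θ=103.7°: R = R0 + s = 13 + 8.3030 = 21.3030
θ=228.5°: R = R0 + s = 13 + 20.5002 = 33.5002
θ=270.9°: R = R0 + s = 13 + 8.6420 = 21.6420
θ=275.7°: R = R0 + s = 13 + 5.2827 = 18.2827

θ=103.7°: 21.3030
θ=228.5°: 33.5002
θ=270.9°: 21.6420
θ=275.7°: 18.2827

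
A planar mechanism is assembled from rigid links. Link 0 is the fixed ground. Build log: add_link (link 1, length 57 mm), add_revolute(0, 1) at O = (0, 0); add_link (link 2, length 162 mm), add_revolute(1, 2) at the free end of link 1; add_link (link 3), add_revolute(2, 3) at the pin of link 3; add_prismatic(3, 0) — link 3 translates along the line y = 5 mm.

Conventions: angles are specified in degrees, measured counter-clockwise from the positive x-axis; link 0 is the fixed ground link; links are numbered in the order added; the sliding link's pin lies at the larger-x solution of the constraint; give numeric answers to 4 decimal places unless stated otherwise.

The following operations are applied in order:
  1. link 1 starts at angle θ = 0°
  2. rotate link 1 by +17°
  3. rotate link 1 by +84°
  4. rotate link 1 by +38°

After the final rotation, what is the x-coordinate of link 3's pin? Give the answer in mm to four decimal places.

geometry: r = 57 mm, L = 162 mm, e = 5 mm; θ starts at 0°
rotate link 1 by +17°: θ ← 0° +17° = 17°
rotate link 1 by +84°: θ ← 17° +84° = 101°
rotate link 1 by +38°: θ ← 101° +38° = 139°
crank pin P = (r cos θ, r sin θ) = (-43.018446, 37.395365)
h = r sin θ − e = 37.395365 − 5 = 32.395365
x = r cos θ + √(L² − h²) = -43.018446 + 158.727881 = 115.709435

115.7094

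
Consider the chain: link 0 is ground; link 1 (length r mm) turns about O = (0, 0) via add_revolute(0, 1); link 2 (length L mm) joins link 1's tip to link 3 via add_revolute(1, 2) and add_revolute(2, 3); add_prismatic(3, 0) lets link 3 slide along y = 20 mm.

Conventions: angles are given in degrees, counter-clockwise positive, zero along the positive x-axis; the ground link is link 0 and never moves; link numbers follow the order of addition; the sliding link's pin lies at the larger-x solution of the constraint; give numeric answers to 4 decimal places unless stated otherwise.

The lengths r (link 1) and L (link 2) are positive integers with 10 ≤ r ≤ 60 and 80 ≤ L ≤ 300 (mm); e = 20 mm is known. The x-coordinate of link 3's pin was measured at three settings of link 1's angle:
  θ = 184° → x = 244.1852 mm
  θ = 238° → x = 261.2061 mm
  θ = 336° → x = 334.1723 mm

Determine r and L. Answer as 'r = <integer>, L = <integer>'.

constraint per measurement: (x − r cos θ)² + (r sin θ − e)² = L²
subtracting the θ₁ and θ₂ equations cancels the r² and L² terms:
r = (x₁² − x₂²) / (2[(x₁cos θ₁ + e sin θ₁) − (x₂cos θ₂ + e sin θ₂)]) = 48.0000 → r = 48
L² = (x₁ − r cos θ₁)² + (r sin θ₁ − e)² = 85849.0205 → L = 293.0000 → L = 293
check at θ₃=336°: x = 334.1723 (printed 334.1723) ✓

r = 48, L = 293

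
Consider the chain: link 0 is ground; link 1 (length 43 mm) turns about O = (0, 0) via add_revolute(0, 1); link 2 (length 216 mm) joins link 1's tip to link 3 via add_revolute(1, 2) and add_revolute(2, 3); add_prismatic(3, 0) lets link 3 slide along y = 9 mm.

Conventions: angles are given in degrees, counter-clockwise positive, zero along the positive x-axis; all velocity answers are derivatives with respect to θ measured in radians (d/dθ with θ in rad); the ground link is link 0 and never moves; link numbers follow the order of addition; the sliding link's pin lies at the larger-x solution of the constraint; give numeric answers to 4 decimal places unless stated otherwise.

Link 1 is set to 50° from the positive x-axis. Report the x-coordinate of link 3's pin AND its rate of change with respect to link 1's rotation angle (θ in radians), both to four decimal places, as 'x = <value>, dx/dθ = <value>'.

geometry: r = 43 mm, L = 216 mm, e = 9 mm
crank pin P = (r cos θ, r sin θ) = (27.639867, 32.939911)
h = r sin θ − e = 32.939911 − 9 = 23.939911
x = r cos θ + √(L² − h²) = 27.639867 + 214.669235 = 242.309103
dx/dθ = −r sin θ − h·r cos θ/√(L² − h²) (θ in radians; h = 23.939911) = -36.022309

x = 242.3091, dx/dθ = -36.0223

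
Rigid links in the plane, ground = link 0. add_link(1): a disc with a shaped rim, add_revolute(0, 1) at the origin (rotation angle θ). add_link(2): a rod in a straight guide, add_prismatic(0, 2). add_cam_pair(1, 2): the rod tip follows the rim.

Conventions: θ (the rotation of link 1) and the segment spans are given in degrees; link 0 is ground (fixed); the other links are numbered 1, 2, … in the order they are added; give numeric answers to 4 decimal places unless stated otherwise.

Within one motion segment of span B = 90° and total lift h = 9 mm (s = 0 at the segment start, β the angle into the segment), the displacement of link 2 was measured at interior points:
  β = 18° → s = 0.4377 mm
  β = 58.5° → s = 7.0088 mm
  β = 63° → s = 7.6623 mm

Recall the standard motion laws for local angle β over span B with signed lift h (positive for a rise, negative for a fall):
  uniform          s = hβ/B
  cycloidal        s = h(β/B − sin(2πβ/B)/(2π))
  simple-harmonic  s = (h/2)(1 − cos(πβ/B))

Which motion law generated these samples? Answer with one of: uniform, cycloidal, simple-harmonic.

candidates at β/B = r: uniform s = h·r (linear in β); cycloidal s = h·(r − sin(2πr)/(2π)); simple-harmonic s = (h/2)(1 − cos(πr))
β=18°: printed 0.4377 | uniform 1.8000, cycloidal 0.4377, simple-harmonic 0.8594
β=58.5°: printed 7.0088 | uniform 5.8500, cycloidal 7.0088, simple-harmonic 6.5430
β=63°: printed 7.6623 | uniform 6.3000, cycloidal 7.6623, simple-harmonic 7.1450
only one law matches every sample → cycloidal

cycloidal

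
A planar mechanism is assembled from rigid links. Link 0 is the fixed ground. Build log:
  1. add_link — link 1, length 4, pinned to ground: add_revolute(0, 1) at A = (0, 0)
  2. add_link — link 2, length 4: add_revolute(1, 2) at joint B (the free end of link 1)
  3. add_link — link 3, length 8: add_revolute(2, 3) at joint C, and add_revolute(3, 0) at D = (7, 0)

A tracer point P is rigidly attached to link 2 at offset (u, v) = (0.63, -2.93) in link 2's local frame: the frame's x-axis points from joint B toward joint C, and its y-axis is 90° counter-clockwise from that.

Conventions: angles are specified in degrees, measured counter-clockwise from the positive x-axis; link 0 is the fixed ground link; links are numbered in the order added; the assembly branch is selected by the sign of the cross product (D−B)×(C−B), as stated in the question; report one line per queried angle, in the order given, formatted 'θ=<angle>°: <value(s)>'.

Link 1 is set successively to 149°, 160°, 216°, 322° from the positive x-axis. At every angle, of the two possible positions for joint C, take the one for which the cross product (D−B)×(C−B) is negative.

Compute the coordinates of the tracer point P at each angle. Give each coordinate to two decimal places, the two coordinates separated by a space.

A=(0,0), D=(7.00,0)
θ=149°: B = A + 4.00·(cos149°, sin149°) = (-3.4287, 2.0602)
θ=149°: |BD| = 10.6302
θ=149°: circle(B,4.00) ∩ circle(D,8.00): a=3.0574, h=2.5792
θ=149°:   candidates: C₊=(0.0706,3.9979) cross=27.418; C₋=(-0.9291,-1.0627) cross=-27.418
θ=149°:   branch - wants cross < 0 → take C=(-0.9291,-1.0627) (cross=-27.418)
θ=149°: ex = (C−B)/|BC| = (0.6249,-0.7807); ey = (0.7807,0.6249)
θ=149°: P = B + 0.63·ex + -2.93·ey = (-5.3225,-0.2626)
θ=160°: B = A + 4.00·(cos160°, sin160°) = (-3.7588, 1.3681)
θ=160°: |BD| = 10.8454
θ=160°: circle(B,4.00) ∩ circle(D,8.00): a=3.2098, h=2.3869
θ=160°:   candidates: C₊=(-0.2735,3.3310) cross=25.887; C₋=(-0.8757,-1.4046) cross=-25.887
θ=160°:   branch - wants cross < 0 → take C=(-0.8757,-1.4046) (cross=-25.887)
θ=160°: ex = (C−B)/|BC| = (0.7208,-0.6932); ey = (0.6932,0.7208)
θ=160°: P = B + 0.63·ex + -2.93·ey = (-5.3357,-1.1805)
θ=216°: B = A + 4.00·(cos216°, sin216°) = (-3.2361, -2.3511)
θ=216°: |BD| = 10.5026
θ=216°: circle(B,4.00) ∩ circle(D,8.00): a=2.9662, h=2.6836
θ=216°:   candidates: C₊=(-0.9459,0.9284) cross=28.185; C₋=(0.2556,-4.3027) cross=-28.185
θ=216°:   branch - wants cross < 0 → take C=(0.2556,-4.3027) (cross=-28.185)
θ=216°: ex = (C−B)/|BC| = (0.8729,-0.4879); ey = (0.4879,0.8729)
θ=216°: P = B + 0.63·ex + -2.93·ey = (-4.1156,-5.2161)
θ=322°: B = A + 4.00·(cos322°, sin322°) = (3.1520, -2.4626)
θ=322°: |BD| = 4.5685
θ=322°: circle(B,4.00) ∩ circle(D,8.00): a=-2.9691, h=2.6804
θ=322°:   candidates: C₊=(-0.7936,-1.8055) cross=12.245; C₋=(2.0961,-6.3208) cross=-12.245
θ=322°:   branch - wants cross < 0 → take C=(2.0961,-6.3208) (cross=-12.245)
θ=322°: ex = (C−B)/|BC| = (-0.2640,-0.9645); ey = (0.9645,-0.2640)
θ=322°: P = B + 0.63·ex + -2.93·ey = (0.1597,-2.2968)

θ=149°: -5.32 -0.26
θ=160°: -5.34 -1.18
θ=216°: -4.12 -5.22
θ=322°: 0.16 -2.30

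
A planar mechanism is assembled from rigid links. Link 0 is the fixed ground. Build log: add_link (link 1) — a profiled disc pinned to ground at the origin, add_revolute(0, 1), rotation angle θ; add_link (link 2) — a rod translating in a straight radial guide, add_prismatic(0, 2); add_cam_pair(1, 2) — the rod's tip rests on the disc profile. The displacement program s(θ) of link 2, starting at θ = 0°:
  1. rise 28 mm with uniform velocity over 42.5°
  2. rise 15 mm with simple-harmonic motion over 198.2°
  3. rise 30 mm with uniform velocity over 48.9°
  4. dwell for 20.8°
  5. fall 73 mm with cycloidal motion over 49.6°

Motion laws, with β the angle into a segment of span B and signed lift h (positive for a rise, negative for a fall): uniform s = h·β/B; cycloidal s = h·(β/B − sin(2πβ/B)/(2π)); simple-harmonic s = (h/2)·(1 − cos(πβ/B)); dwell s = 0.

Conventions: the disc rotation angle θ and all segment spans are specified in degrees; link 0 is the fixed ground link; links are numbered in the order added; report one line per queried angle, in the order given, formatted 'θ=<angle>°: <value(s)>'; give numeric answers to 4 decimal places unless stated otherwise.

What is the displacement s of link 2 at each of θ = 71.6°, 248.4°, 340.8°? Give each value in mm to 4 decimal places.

seg 1 [0°–42.5°] uniform, h=28: full span → s += 28 → s = 28.0000
seg 2 [42.5°–240.7°] simple-harmonic, h=15: θ=71.6° here. β=29.1, B=198.2. 15/2·(1 − cos(π·0.1468)) = 0.7838 → s = 28.7838
seg 2 [42.5°–240.7°] simple-harmonic, h=15: full span → s += 15 → s = 43.0000
seg 3 [240.7°–289.6°] uniform, h=30: θ=248.4° here. β=7.7, B=48.9. 30·7.7/48.9 = 4.7239 → s = 47.7239
seg 3 [240.7°–289.6°] uniform, h=30: full span → s += 30 → s = 73.0000
seg 4 [289.6°–310.4°] dwell: s stays 73.0000
seg 5 [310.4°–360°] cycloidal, h=-73: θ=340.8° here. β=30.4, B=49.6. -73·(0.6129 − sin(2π·0.6129)/(2π)) = -52.3098 → s = 20.6902

θ=71.6°: 28.7838
θ=248.4°: 47.7239
θ=340.8°: 20.6902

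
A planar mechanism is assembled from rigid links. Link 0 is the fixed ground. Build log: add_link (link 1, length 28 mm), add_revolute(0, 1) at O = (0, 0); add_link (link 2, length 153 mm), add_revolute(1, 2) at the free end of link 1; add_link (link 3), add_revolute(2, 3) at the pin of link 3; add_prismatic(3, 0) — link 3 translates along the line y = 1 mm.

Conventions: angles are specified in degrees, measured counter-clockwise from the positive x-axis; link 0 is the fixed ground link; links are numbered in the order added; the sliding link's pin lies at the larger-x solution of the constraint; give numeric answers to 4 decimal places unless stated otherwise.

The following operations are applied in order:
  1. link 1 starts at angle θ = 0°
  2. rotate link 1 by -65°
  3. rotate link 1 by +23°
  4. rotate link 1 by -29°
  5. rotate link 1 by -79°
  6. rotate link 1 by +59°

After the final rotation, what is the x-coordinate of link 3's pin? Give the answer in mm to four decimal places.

geometry: r = 28 mm, L = 153 mm, e = 1 mm; θ starts at 0°
rotate link 1 by -65°: θ ← 0° -65° = -65°
rotate link 1 by +23°: θ ← -65° +23° = -42°
rotate link 1 by -29°: θ ← -42° -29° = -71°
rotate link 1 by -79°: θ ← -71° -79° = -150°
rotate link 1 by +59°: θ ← -150° +59° = -91°
crank pin P = (r cos θ, r sin θ) = (-0.488667, -27.995735)
h = r sin θ − e = -27.995735 − 1 = -28.995735
x = r cos θ + √(L² − h²) = -0.488667 + 150.227319 = 149.738651

149.7387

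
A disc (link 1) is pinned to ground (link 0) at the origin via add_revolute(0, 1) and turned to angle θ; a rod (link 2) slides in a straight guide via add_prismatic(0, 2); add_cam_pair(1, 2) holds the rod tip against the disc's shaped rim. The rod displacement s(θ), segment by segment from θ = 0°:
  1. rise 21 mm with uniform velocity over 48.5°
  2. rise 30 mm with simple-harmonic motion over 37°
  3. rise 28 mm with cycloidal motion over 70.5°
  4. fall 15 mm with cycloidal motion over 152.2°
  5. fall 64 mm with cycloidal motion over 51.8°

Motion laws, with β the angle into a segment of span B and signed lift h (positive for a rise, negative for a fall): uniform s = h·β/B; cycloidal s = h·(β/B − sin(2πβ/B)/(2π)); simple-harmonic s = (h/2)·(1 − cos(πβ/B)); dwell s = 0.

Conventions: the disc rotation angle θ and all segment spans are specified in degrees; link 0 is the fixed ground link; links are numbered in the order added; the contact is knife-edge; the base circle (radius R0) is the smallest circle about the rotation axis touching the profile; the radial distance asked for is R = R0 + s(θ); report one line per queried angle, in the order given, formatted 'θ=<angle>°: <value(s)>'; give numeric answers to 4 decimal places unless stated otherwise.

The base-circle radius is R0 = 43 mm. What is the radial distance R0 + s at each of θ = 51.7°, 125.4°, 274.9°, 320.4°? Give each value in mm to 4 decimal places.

segment 1 (0° to 48.5°, uniform, h = 21) is passed completely: s = 0.0000 + (21) = 21.0000
θ = 51.7° falls in segment 2 (48.5° to 85.5°, simple-harmonic, h = 30): β = 51.7 − 48.5 = 3.2°, B = 37°; Δs = 30/2·(1 − cos(π·0.0865)) = 0.5503; s = 21.0000 + 0.5503 = 21.5503
segment 2 (48.5° to 85.5°, simple-harmonic, h = 30) is passed completely: s = 21.0000 + (30) = 51.0000
θ = 125.4° falls in segment 3 (85.5° to 156°, cycloidal, h = 28): β = 125.4 − 85.5 = 39.9°, B = 70.5°; Δs = 28·(0.5660 − sin(2π·0.5660)/(2π)) = 17.6412; s = 51.0000 + 17.6412 = 68.6412
segment 3 (85.5° to 156°, cycloidal, h = 28) is passed completely: s = 51.0000 + (28) = 79.0000
θ = 274.9° falls in segment 4 (156° to 308.2°, cycloidal, h = -15): β = 274.9 − 156 = 118.9°, B = 152.2°; Δs = -15·(0.7812 − sin(2π·0.7812)/(2π)) = -14.0597; s = 79.0000 − 14.0597 = 64.9403
segment 4 (156° to 308.2°, cycloidal, h = -15) is passed completely: s = 79.0000 + (-15) = 64.0000
θ = 320.4° falls in segment 5 (308.2° to 360°, cycloidal, h = -64): β = 320.4 − 308.2 = 12.2°, B = 51.8°; Δs = -64·(0.2355 − sin(2π·0.2355)/(2π)) = -4.9296; s = 64.0000 − 4.9296 = 59.0704
θ=51.7°: R = R0 + s = 43 + 21.5503 = 64.5503
θ=125.4°: R = R0 + s = 43 + 68.6412 = 111.6412
θ=274.9°: R = R0 + s = 43 + 64.9403 = 107.9403
θ=320.4°: R = R0 + s = 43 + 59.0704 = 102.0704

θ=51.7°: 64.5503
θ=125.4°: 111.6412
θ=274.9°: 107.9403
θ=320.4°: 102.0704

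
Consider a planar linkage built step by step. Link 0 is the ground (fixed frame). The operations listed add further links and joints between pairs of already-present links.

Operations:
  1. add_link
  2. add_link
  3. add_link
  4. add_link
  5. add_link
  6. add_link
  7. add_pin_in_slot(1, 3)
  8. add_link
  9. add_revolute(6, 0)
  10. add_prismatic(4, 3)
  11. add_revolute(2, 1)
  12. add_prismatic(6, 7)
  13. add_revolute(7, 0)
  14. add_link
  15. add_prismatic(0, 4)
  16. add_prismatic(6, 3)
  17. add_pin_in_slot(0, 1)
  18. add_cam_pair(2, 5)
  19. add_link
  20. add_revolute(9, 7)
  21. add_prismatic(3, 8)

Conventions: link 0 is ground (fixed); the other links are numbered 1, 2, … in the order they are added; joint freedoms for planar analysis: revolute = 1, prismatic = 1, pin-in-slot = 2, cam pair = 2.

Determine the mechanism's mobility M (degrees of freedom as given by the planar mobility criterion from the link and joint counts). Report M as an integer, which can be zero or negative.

L=1 J1=0 J2=0
add link → L=2 J1=0 J2=0
add link → L=3 J1=0 J2=0
add link → L=4 J1=0 J2=0
add link → L=5 J1=0 J2=0
add link → L=6 J1=0 J2=0
add link → L=7 J1=0 J2=0
PS@1,3 dof=2 J2 → L=7 J1=0 J2=1
add link → L=8 J1=0 J2=1
R@6,0 dof=1 J1 → L=8 J1=1 J2=1
P@4,3 dof=1 J1 → L=8 J1=2 J2=1
R@2,1 dof=1 J1 → L=8 J1=3 J2=1
P@6,7 dof=1 J1 → L=8 J1=4 J2=1
R@7,0 dof=1 J1 → L=8 J1=5 J2=1
add link → L=9 J1=5 J2=1
P@0,4 dof=1 J1 → L=9 J1=6 J2=1
P@6,3 dof=1 J1 → L=9 J1=7 J2=1
PS@0,1 dof=2 J2 → L=9 J1=7 J2=2
C@2,5 dof=2 J2 → L=9 J1=7 J2=3
add link → L=10 J1=7 J2=3
R@9,7 dof=1 J1 → L=10 J1=8 J2=3
P@3,8 dof=1 J1 → L=10 J1=9 J2=3
M=3(L−1)−2J1−J2=3·9−2·9−3=6

M = 6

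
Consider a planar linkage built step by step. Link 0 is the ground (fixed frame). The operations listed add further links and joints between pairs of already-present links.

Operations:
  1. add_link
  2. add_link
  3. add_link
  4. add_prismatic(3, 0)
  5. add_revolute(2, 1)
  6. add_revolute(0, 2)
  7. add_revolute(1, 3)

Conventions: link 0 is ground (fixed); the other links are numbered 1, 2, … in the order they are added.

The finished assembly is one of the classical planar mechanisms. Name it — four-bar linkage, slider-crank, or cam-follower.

links: 4 (incl. ground); joints: 3 revolute, 1 prismatic, 0 higher (cam) pair, forming one closed loop
4 links, 3 revolutes + 1 prismatic in one loop → slider-crank

slider-crank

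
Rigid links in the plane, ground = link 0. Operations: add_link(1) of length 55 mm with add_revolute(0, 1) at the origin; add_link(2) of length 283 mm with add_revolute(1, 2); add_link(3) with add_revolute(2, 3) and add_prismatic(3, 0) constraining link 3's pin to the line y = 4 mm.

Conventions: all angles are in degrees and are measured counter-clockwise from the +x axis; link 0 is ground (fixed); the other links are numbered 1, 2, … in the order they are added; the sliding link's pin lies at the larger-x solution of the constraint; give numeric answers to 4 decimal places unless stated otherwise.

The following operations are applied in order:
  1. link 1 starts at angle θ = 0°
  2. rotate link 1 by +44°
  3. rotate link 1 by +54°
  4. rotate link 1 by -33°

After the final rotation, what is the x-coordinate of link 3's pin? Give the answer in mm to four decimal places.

geometry: r = 55 mm, L = 283 mm, e = 4 mm; θ starts at 0°
rotate link 1 by +44°: θ ← 0° +44° = 44°
rotate link 1 by +54°: θ ← 44° +54° = 98°
rotate link 1 by -33°: θ ← 98° -33° = 65°
crank pin P = (r cos θ, r sin θ) = (23.244004, 49.846928)
h = r sin θ − e = 49.846928 − 4 = 45.846928
x = r cos θ + √(L² − h²) = 23.244004 + 279.261632 = 302.505637

302.5056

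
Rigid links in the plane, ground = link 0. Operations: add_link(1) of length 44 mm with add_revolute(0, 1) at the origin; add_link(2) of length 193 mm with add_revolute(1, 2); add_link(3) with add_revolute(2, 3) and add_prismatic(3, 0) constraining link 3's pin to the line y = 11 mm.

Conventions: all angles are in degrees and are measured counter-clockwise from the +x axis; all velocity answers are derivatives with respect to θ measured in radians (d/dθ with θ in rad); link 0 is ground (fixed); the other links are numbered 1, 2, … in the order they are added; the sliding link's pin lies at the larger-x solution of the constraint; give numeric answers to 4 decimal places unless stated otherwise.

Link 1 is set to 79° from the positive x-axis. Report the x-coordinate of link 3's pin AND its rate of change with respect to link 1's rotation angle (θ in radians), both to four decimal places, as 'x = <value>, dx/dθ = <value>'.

geometry: r = 44 mm, L = 193 mm, e = 11 mm
crank pin P = (r cos θ, r sin θ) = (8.395596, 43.191596)
h = r sin θ − e = 43.191596 − 11 = 32.191596
x = r cos θ + √(L² − h²) = 8.395596 + 190.296351 = 198.691947
dx/dθ = −r sin θ − h·r cos θ/√(L² − h²) (θ in radians; h = 32.191596) = -44.611842

x = 198.6919, dx/dθ = -44.6118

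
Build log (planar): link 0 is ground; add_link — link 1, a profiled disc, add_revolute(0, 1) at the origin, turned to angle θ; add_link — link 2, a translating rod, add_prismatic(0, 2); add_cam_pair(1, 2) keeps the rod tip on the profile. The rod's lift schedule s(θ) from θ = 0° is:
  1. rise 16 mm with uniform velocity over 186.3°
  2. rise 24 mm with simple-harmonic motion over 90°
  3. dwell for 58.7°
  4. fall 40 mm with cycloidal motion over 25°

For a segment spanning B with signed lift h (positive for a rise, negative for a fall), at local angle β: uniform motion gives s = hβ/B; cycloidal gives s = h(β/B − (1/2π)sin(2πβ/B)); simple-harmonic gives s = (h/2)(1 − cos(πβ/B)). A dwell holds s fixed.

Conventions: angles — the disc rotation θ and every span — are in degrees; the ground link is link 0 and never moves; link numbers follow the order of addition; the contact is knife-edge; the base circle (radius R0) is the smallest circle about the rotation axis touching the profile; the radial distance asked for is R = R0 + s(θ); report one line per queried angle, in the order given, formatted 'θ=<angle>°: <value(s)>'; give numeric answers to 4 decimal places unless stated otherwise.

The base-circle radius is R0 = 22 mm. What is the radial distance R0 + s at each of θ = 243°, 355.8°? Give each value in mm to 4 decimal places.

seg 1 [0°–186.3°] uniform, h=16: full span → s += 16 → s = 16.0000
seg 2 [186.3°–276.3°] simple-harmonic, h=24: θ=243° here. β=56.7, B=90. 24/2·(1 − cos(π·0.6300)) = 16.7658 → s = 32.7658
seg 2 [186.3°–276.3°] simple-harmonic, h=24: full span → s += 24 → s = 40.0000
seg 3 [276.3°–335°] dwell: s stays 40.0000
seg 4 [335°–360°] cycloidal, h=-40: θ=355.8° here. β=20.8, B=25. -40·(0.8320 − sin(2π·0.8320)/(2π)) = -38.8198 → s = 1.1802
θ=243°: R = R0 + s = 22 + 32.7658 = 54.7658
θ=355.8°: R = R0 + s = 22 + 1.1802 = 23.1802

θ=243°: 54.7658
θ=355.8°: 23.1802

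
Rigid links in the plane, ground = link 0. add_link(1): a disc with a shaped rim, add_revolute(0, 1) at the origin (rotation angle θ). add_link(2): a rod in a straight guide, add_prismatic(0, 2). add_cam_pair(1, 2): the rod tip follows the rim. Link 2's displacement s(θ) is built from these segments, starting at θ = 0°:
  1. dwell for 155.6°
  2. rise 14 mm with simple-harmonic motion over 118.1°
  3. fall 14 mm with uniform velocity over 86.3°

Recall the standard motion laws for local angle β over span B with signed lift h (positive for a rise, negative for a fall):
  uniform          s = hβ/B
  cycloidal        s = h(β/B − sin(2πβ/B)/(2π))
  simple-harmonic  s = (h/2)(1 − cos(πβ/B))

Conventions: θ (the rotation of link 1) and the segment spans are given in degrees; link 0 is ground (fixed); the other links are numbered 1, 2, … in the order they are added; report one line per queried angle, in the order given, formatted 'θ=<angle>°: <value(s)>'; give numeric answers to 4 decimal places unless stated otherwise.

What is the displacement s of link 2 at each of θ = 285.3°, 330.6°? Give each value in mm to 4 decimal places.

segment 1 (0° to 155.6°, dwell): s unchanged at 0.0000
segment 2 (155.6° to 273.7°, simple-harmonic, h = 14) is passed completely: s = 0.0000 + (14) = 14.0000
θ = 285.3° falls in segment 3 (273.7° to 360°, uniform, h = -14): β = 285.3 − 273.7 = 11.6°, B = 86.3°; Δs = -14·11.6/86.3 = -1.8818; s = 14.0000 − 1.8818 = 12.1182
θ = 330.6° falls in segment 3 (273.7° to 360°, uniform, h = -14): β = 330.6 − 273.7 = 56.9°, B = 86.3°; Δs = -14·56.9/86.3 = -9.2306; s = 14.0000 − 9.2306 = 4.7694

θ=285.3°: 12.1182
θ=330.6°: 4.7694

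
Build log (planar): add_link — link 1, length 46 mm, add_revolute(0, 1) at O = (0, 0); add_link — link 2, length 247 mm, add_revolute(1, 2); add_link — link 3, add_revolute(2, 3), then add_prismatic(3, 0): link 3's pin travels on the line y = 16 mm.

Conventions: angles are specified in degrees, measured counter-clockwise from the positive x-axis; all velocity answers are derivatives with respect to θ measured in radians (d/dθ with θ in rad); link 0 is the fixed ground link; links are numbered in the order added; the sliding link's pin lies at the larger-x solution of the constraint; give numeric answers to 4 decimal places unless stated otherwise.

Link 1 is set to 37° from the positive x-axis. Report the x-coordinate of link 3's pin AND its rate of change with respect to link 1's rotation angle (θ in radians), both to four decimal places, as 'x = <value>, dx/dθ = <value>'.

geometry: r = 46 mm, L = 247 mm, e = 16 mm
crank pin P = (r cos θ, r sin θ) = (36.737233, 27.683491)
h = r sin θ − e = 27.683491 − 16 = 11.683491
x = r cos θ + √(L² − h²) = 36.737233 + 246.723521 = 283.460755
dx/dθ = −r sin θ − h·r cos θ/√(L² − h²) (θ in radians; h = 11.683491) = -29.423168

x = 283.4608, dx/dθ = -29.4232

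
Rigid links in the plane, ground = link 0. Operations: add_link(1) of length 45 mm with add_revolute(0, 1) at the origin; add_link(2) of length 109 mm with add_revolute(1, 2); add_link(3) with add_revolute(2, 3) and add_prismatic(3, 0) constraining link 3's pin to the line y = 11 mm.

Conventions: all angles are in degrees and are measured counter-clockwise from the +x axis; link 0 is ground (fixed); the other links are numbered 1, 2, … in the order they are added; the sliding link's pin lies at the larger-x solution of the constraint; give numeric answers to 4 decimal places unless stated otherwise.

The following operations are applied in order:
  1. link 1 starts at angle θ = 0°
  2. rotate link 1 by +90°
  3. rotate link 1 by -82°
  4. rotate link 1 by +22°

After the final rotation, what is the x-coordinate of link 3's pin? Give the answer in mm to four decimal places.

geometry: r = 45 mm, L = 109 mm, e = 11 mm; θ starts at 0°
rotate link 1 by +90°: θ ← 0° +90° = 90°
rotate link 1 by -82°: θ ← 90° -82° = 8°
rotate link 1 by +22°: θ ← 8° +22° = 30°
crank pin P = (r cos θ, r sin θ) = (38.971143, 22.500000)
h = r sin θ − e = 22.500000 − 11 = 11.500000
x = r cos θ + √(L² − h²) = 38.971143 + 108.391651 = 147.362794

147.3628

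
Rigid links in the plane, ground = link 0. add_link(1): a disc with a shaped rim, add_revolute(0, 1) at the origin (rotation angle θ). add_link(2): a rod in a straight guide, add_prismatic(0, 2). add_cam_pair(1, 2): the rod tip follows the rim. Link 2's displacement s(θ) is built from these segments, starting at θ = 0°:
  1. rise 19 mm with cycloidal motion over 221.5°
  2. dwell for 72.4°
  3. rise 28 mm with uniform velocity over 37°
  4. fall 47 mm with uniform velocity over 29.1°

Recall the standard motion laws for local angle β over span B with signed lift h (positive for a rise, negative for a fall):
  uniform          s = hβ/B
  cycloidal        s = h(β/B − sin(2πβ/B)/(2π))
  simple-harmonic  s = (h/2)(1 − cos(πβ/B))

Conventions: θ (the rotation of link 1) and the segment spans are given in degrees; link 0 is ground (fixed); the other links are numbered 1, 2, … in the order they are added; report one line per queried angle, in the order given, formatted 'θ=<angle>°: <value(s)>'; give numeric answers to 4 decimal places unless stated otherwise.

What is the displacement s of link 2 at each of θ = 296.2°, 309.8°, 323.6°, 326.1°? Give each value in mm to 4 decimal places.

segment 1 (0° to 221.5°, cycloidal, h = 19) is passed completely: s = 0.0000 + (19) = 19.0000
segment 2 (221.5° to 293.9°, dwell): s unchanged at 19.0000
θ = 296.2° falls in segment 3 (293.9° to 330.9°, uniform, h = 28): β = 296.2 − 293.9 = 2.3°, B = 37°; Δs = 28·2.3/37 = 1.7405; s = 19.0000 + 1.7405 = 20.7405
θ = 309.8° falls in segment 3 (293.9° to 330.9°, uniform, h = 28): β = 309.8 − 293.9 = 15.9°, B = 37°; Δs = 28·15.9/37 = 12.0324; s = 19.0000 + 12.0324 = 31.0324
θ = 323.6° falls in segment 3 (293.9° to 330.9°, uniform, h = 28): β = 323.6 − 293.9 = 29.7°, B = 37°; Δs = 28·29.7/37 = 22.4757; s = 19.0000 + 22.4757 = 41.4757
θ = 326.1° falls in segment 3 (293.9° to 330.9°, uniform, h = 28): β = 326.1 − 293.9 = 32.2°, B = 37°; Δs = 28·32.2/37 = 24.3676; s = 19.0000 + 24.3676 = 43.3676

θ=296.2°: 20.7405
θ=309.8°: 31.0324
θ=323.6°: 41.4757
θ=326.1°: 43.3676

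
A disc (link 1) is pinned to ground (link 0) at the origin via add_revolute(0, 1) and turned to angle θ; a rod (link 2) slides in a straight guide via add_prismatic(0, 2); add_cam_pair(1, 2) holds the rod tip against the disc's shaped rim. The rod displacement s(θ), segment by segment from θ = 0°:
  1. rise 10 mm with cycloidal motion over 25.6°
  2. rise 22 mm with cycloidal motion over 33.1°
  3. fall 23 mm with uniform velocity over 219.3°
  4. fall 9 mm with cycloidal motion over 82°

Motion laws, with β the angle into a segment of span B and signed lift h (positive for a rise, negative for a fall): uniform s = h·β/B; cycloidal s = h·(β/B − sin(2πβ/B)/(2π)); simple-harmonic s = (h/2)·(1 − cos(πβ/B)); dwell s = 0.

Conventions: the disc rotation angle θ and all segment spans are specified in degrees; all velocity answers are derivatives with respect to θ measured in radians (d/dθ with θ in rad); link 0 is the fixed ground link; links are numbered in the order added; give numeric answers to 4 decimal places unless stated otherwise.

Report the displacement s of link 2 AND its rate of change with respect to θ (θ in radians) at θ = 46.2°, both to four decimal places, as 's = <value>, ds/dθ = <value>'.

segment 1 (0° to 25.6°, cycloidal, h = 10) is passed completely: s = 0.0000 + (10) = 10.0000
θ = 46.2° falls in segment 2 (25.6° to 58.7°, cycloidal, h = 22): β = 46.2 − 25.6 = 20.6°, B = 33.1°; Δs = 22·(0.6224 − sin(2π·0.6224)/(2π)) = 16.1262; s = 10.0000 + 16.1262 = 26.1262
velocity in seg [25.6°–58.7°] (cycloidal), θ in radians: β = 20.6° = 0.3595 rad, B = 33.1° = 0.5777 rad; ds/dθ = (h/B)(1 − cos(2πβ/B)) = (22/0.5777)(1 − cos(2π·0.6224)) = 65.453204 mm/rad

s = 26.1262, ds/dθ = 65.4532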